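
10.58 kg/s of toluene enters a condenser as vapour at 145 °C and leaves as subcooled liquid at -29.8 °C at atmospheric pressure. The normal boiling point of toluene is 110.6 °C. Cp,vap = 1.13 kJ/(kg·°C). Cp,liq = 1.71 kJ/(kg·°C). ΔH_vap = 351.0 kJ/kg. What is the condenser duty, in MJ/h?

vapour 145→110.6 °C: -38.872 kJ/kg
condensation at 110.6 °C: -351 kJ/kg
liquid 110.6→-29.8 °C: -240.08 kJ/kg
Δh = -38.872 + -351 + -240.08 = -629.96 kJ/kg
Q = ṁ·Δh = 10.58 kg/s × -629.96 kJ/kg = -6664.9 kJ/s
|Q| = 6664.9 kW = 23994 MJ/h

Q_c = 24000 MJ/h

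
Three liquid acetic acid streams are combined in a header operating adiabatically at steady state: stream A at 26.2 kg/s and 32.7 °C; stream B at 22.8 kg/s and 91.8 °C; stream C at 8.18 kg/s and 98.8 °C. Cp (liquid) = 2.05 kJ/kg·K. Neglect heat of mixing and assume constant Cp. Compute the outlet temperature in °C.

Energy balance with Q = 0: Σ ṁᵢCp,ᵢ(T_out − Tᵢ) = 0
Σ ṁᵢCp,ᵢTᵢ = 26.2×2.05×32.7 + 22.8×2.05×91.8 + 8.18×2.05×98.8 = 7703.8
Σ ṁᵢCp,ᵢ = 26.2×2.05 + 22.8×2.05 + 8.18×2.05 = 117.22
T_out = 7703.8 / 117.22 = 65.722 °C

T_out = 65.7 °C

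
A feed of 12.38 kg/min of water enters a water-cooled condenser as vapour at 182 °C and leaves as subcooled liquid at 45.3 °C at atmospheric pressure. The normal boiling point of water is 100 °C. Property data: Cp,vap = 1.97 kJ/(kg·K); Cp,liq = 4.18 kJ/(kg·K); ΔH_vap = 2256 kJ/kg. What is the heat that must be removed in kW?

Q_c = 546 kW

vapour 182→100 °C: -161.54 kJ/kg
condensation at 100 °C: -2256 kJ/kg
liquid 100→45.3 °C: -228.65 kJ/kg
Δh = -161.54 + -2256 + -228.65 = -2646.2 kJ/kg
Q = ṁ·Δh = 12.38 kg/min × -2646.2 kJ/kg = -32760 kJ/min
|Q| = 546 kW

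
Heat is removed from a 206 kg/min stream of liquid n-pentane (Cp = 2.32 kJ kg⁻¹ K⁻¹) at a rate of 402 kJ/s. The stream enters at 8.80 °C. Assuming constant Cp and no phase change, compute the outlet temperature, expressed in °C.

T_out = -41.7 °C

Q = 402 kJ/s = 24120 kJ/min
ΔT = Q/(ṁ·Cp) = 24120/(206×2.32) = 50.469 K
T_out = 8.80 − 50.469 = -41.669 °C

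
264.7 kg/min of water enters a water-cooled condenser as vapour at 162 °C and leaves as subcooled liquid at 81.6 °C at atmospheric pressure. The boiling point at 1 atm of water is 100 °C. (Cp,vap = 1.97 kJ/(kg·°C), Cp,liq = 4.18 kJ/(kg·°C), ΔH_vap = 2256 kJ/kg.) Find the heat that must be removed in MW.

Q_c = 10.8 MW

vapour 162→100 °C: -122.14 kJ/kg
condensation at 100 °C: -2256 kJ/kg
liquid 100→81.6 °C: -76.912 kJ/kg
Δh = -122.14 + -2256 + -76.912 = -2455.1 kJ/kg
Q = ṁ·Δh = 264.7 kg/min × -2455.1 kJ/kg = -649850 kJ/min
|Q| = 10831 kW = 10.831 MW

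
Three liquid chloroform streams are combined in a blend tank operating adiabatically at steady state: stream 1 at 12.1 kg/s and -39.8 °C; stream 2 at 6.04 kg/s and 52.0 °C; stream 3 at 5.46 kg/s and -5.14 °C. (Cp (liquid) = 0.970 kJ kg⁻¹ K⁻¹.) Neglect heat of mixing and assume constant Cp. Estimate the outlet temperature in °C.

T_out = -8.29 °C

Energy balance with Q = 0: Σ ṁᵢCp,ᵢ(T_out − Tᵢ) = 0
Σ ṁᵢCp,ᵢTᵢ = 12.1×0.970×-39.8 + 6.04×0.970×52.0 + 5.46×0.970×-5.14 = -189.7
Σ ṁᵢCp,ᵢ = 12.1×0.970 + 6.04×0.970 + 5.46×0.970 = 22.892
T_out = -189.7 / 22.892 = -8.2866 °C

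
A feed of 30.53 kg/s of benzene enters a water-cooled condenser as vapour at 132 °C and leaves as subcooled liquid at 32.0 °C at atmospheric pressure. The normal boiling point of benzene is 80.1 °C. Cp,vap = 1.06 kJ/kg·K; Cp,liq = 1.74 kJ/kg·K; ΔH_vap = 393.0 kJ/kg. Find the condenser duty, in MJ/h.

vapour 132→80.1 °C: -55.014 kJ/kg
condensation at 80.1 °C: -393 kJ/kg
liquid 80.1→32.0 °C: -83.694 kJ/kg
Δh = -55.014 + -393 + -83.694 = -531.71 kJ/kg
Q = ṁ·Δh = 30.53 kg/s × -531.71 kJ/kg = -16233 kJ/s
|Q| = 16233 kW = 58439 MJ/h

Q_c = 58400 MJ/h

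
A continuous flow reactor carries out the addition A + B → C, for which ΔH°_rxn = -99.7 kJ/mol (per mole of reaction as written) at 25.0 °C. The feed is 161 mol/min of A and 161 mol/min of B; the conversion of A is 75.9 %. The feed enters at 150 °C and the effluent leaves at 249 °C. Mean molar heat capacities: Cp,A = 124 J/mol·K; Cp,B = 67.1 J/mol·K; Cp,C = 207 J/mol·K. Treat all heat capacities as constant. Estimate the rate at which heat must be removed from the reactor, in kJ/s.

Extent of reaction ξ = 0.759 × 161 = 122.2 mol/min
Reaction term: ξ·ΔH°_rxn = 122.2 × -99.7 = -12183 kJ/min
Sensible, feed 150→25 °C: -3845.9 kJ/min
Outlet flows (mol/min): A 38.801, B 38.801, C 122.2
Sensible, products 25→249 °C: 7327.1 kJ/min
Q = ΔH = -8702.1 kJ/min = -145.03 kW
Heat removed = 145.03 kJ/s

Q_out = 145 kJ/s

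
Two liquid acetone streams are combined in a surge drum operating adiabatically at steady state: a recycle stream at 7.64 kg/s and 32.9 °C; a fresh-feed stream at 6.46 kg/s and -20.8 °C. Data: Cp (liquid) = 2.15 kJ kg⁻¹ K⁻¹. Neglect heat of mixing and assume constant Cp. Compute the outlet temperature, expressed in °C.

T_out = 8.30 °C

Adiabatic, steady state ⇒ Σ ṁᵢCp,ᵢ(T_out − Tᵢ) = 0
T_out = Σ ṁᵢCp,ᵢTᵢ / Σ ṁᵢCp,ᵢ
      = 251.52 / 30.315 = 8.297 °C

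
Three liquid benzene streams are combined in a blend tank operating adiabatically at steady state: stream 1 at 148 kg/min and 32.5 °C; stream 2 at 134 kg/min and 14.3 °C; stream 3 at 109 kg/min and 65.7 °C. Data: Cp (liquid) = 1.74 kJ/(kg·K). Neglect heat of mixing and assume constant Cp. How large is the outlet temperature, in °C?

Adiabatic, steady state ⇒ Σ ṁᵢCp,ᵢ(T_out − Tᵢ) = 0
Σ ṁᵢCp,ᵢTᵢ = 148×1.74×32.5 + 134×1.74×14.3 + 109×1.74×65.7 = 24164
Σ ṁᵢCp,ᵢ = 148×1.74 + 134×1.74 + 109×1.74 = 680.34
T_out = 24164 / 680.34 = 35.518 °C

T_out = 35.5 °C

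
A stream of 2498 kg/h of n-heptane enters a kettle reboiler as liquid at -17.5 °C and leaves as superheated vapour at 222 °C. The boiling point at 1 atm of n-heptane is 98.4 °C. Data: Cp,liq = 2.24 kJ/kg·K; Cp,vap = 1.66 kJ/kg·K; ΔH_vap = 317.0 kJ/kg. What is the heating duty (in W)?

Q = 542000 W

liquid -17.5→98.4 °C: 259.62 kJ/kg
vaporisation at 98.4 °C: 317 kJ/kg
vapour 98.4→222 °C: 205.18 kJ/kg
Δh = 259.62 + 317 + 205.18 = 781.79 kJ/kg
Q = ṁ·Δh = 2498 kg/h × 781.79 kJ/kg = 1.9529e+06 kJ/h
|Q| = 542.48 kW = 542480 W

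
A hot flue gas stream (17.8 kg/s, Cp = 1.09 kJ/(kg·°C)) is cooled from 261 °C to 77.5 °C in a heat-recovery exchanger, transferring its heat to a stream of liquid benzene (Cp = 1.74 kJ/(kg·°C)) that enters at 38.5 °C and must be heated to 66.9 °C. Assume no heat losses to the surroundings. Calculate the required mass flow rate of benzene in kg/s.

ṁ_c = 72.0 kg/s

Heat released by hot stream: Q = 17.8 × 1.09 × (261 − 77.5) = 3560.3 kJ/s
Energy balance on cold side (adiabatic exchanger): Q = ṁ_c·Cp_c·(T_c,out − T_c,in)
ṁ_c = 3560.3 / [1.74 × (66.9 − 38.5)] = 72.047 kg/s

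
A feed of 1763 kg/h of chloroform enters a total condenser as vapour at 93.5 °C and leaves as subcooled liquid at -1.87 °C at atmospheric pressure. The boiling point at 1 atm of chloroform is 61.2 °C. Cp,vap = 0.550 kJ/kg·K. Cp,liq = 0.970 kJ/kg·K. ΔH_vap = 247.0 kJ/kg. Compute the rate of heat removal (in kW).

vapour 93.5→61.2 °C: -17.765 kJ/kg
condensation at 61.2 °C: -247 kJ/kg
liquid 61.2→-1.87 °C: -61.178 kJ/kg
Δh = -17.765 + -247 + -61.178 = -325.94 kJ/kg
Q = ṁ·Δh = 1763 kg/h × -325.94 kJ/kg = -574640 kJ/h
|Q| = 159.62 kW

Q_c = 160 kW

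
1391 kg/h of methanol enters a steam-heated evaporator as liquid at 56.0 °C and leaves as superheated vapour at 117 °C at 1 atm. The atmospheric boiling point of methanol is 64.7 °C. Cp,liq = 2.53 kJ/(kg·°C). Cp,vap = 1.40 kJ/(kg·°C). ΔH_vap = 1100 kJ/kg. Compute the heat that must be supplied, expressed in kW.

Q = 462 kW

liquid 56.0→64.7 °C: 22.011 kJ/kg
vaporisation at 64.7 °C: 1100 kJ/kg
vapour 64.7→117 °C: 73.22 kJ/kg
Δh = 22.011 + 1100 + 73.22 = 1195.2 kJ/kg
Q = ṁ·Δh = 1391 kg/h × 1195.2 kJ/kg = 1.6626e+06 kJ/h
|Q| = 461.82 kW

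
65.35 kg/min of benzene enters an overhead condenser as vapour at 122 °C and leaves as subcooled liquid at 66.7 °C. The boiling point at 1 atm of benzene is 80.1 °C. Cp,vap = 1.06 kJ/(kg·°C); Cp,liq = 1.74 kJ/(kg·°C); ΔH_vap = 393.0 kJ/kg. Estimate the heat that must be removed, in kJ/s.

Q_c = 502 kJ/s

vapour 122→80.1 °C: -44.414 kJ/kg
condensation at 80.1 °C: -393 kJ/kg
liquid 80.1→66.7 °C: -23.316 kJ/kg
Δh = -44.414 + -393 + -23.316 = -460.73 kJ/kg
Q = ṁ·Δh = 65.35 kg/min × -460.73 kJ/kg = -30109 kJ/min
|Q| = 501.81 kW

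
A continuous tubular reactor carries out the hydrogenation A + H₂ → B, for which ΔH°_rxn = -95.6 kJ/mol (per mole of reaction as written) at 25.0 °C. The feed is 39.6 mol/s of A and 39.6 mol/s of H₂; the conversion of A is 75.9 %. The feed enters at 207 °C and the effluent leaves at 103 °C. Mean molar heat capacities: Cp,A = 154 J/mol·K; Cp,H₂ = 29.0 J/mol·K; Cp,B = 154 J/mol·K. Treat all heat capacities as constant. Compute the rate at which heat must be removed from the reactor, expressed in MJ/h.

Q_out = 13300 MJ/h

Extent of reaction ξ = 0.759 × 39.6 = 30.056 mol/s
Reaction term: ξ·ΔH°_rxn = 30.056 × -95.6 = -2873.4 kJ/s
Sensible, feed 207→25 °C: -1318.9 kJ/s
Outlet flows (mol/s): A 9.5436, H₂ 9.5436, B 30.056
Sensible, products 25→103 °C: 497.26 kJ/s
Q = ΔH = -3695 kJ/s = -3695 kW
Heat removed = 13302 MJ/h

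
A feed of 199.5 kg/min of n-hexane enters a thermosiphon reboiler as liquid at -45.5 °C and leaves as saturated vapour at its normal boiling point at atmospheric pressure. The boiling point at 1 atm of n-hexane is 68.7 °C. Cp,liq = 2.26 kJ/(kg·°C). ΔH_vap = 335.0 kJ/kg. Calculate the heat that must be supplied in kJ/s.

liquid -45.5→68.7 °C: 258.09 kJ/kg
vaporisation at 68.7 °C: 335 kJ/kg
Δh = 258.09 + 335 = 593.09 kJ/kg
Q = ṁ·Δh = 199.5 kg/min × 593.09 kJ/kg = 118320 kJ/min
|Q| = 1972 kW

Q = 1970 kJ/s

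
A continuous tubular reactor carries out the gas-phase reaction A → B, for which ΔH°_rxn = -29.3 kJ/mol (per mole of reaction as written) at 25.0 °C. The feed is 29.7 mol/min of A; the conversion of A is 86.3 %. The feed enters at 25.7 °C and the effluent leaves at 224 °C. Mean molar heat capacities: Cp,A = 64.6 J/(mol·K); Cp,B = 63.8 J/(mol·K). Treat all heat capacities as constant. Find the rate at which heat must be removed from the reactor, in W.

Q_out = 6240 W

Extent of reaction ξ = 0.863 × 29.7 = 25.631 mol/min
Reaction term: ξ·ΔH°_rxn = 25.631 × -29.3 = -750.99 kJ/min
Sensible, feed 25.7→25 °C: -1.343 kJ/min
Outlet flows (mol/min): A 4.0689, B 25.631
Sensible, products 25→224 °C: 377.72 kJ/min
Q = ΔH = -374.61 kJ/min = -6.2435 kW
Heat removed = 6243.5 W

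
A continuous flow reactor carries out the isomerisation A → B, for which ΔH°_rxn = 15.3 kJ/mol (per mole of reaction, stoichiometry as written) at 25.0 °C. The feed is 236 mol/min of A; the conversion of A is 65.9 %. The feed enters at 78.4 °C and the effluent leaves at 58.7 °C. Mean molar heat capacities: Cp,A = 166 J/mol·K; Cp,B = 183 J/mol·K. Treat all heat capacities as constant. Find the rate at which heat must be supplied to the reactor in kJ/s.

Extent of reaction ξ = 0.659 × 236 = 155.52 mol/min
Reaction term: ξ·ΔH°_rxn = 155.52 × 15.3 = 2379.5 kJ/min
Sensible, feed 78.4→25 °C: -2092 kJ/min
Outlet flows (mol/min): A 80.476, B 155.52
Sensible, products 25→58.7 °C: 1409.3 kJ/min
Q = ΔH = 1696.8 kJ/min = 28.281 kW
Heat supplied = 28.281 kJ/s

Q_in = 28.3 kJ/s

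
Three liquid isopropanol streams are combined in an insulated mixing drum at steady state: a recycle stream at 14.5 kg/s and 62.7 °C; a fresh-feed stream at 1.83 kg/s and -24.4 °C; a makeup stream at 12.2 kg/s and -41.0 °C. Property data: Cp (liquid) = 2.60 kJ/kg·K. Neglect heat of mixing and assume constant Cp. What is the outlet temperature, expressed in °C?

Adiabatic, steady state ⇒ Σ ṁᵢCp,ᵢ(T_out − Tᵢ) = 0
T_out = Σ ṁᵢCp,ᵢTᵢ / Σ ṁᵢCp,ᵢ
      = 947.17 / 74.178 = 12.769 °C

T_out = 12.8 °C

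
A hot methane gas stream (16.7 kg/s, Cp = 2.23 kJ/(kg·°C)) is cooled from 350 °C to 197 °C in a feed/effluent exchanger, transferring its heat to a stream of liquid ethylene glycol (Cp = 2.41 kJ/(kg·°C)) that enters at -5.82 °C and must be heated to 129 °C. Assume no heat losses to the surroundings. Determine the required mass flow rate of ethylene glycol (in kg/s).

Heat released by hot stream: Q = 16.7 × 2.23 × (350 − 197) = 5697.9 kJ/s
Energy balance on cold side (adiabatic exchanger): Q = ṁ_c·Cp_c·(T_c,out − T_c,in)
ṁ_c = 5697.9 / [2.41 × (129 − -5.82)] = 17.536 kg/s

ṁ_c = 17.5 kg/s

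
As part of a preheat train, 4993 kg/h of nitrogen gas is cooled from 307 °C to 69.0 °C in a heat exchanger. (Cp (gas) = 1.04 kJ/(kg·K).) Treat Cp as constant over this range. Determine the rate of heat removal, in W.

Q_c = 343000 W

Q = ṁ·Cp·ΔT = 4993 × 1.04 × (69.0 − 307) = -1.2359e+06 kJ/h
Converting: 1.2359e+06 / 3600 s = 343.3 kW
Cooling duty = 343300 W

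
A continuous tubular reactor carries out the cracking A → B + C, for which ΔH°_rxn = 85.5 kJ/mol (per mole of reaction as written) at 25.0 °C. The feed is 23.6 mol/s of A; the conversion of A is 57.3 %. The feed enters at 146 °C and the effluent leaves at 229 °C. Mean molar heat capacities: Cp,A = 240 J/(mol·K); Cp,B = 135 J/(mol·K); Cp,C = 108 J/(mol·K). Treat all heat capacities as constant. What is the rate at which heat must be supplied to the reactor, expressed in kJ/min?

Q_in = 98100 kJ/min

Extent of reaction ξ = 0.573 × 23.6 = 13.523 mol/s
Reaction term: ξ·ΔH°_rxn = 13.523 × 85.5 = 1156.2 kJ/s
Sensible, feed 146→25 °C: -685.34 kJ/s
Outlet flows (mol/s): A 10.077, B 13.523, C 13.523
Sensible, products 25→229 °C: 1163.7 kJ/s
Q = ΔH = 1634.6 kJ/s = 1634.6 kW
Heat supplied = 98075 kJ/min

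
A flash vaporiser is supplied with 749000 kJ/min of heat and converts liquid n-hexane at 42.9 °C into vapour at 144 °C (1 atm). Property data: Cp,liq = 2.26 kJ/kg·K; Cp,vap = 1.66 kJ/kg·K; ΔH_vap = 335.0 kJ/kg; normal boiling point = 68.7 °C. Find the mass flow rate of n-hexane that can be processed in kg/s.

Δh = 2.26×(68.7−42.9) + 335.0 + 1.66×(144−68.7) = 518.31 kJ/kg
Q = 749000 kJ/min = 12483 kJ/s = 12483 kJ/s
ṁ = Q/Δh = 12483 / 518.31 = 24.085 kg/s

ṁ = 24.1 kg/s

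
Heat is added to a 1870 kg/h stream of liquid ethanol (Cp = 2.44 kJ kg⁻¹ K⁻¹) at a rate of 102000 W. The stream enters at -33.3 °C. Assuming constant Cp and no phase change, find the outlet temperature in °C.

Q = 102000 W = 367200 kJ/h
ΔT = Q/(ṁ·Cp) = 367200/(1870×2.44) = 80.477 K
T_out = -33.3 + 80.477 = 47.177 °C

T_out = 47.2 °C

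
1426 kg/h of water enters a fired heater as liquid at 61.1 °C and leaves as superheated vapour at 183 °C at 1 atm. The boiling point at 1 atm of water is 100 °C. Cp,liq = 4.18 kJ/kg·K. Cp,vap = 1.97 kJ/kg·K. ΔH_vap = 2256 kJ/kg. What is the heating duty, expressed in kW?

liquid 61.1→100 °C: 162.6 kJ/kg
vaporisation at 100 °C: 2256 kJ/kg
vapour 100→183 °C: 163.51 kJ/kg
Δh = 162.6 + 2256 + 163.51 = 2582.1 kJ/kg
Q = ṁ·Δh = 1426 kg/h × 2582.1 kJ/kg = 3.6821e+06 kJ/h
|Q| = 1022.8 kW

Q = 1020 kW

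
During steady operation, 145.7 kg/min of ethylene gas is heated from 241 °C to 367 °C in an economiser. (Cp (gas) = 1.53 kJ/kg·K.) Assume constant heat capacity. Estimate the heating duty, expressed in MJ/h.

Q = 1690 MJ/h

Q = ṁ·Cp·ΔT = 145.7 × 1.53 × (367 − 241) = 28088 kJ/min
Converting: 28088 / 60 s = 468.13 kW
Heating duty = 1685.3 MJ/h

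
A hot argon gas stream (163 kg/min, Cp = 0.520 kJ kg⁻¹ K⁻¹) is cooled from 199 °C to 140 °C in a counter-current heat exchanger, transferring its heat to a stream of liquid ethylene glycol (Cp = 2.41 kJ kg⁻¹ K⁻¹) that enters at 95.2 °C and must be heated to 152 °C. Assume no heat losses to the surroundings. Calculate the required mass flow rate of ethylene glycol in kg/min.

Heat released by hot stream: Q = 163 × 0.520 × (199 − 140) = 5000.8 kJ/min
Energy balance on cold side (adiabatic exchanger): Q = ṁ_c·Cp_c·(T_c,out − T_c,in)
ṁ_c = 5000.8 / [2.41 × (152 − 95.2)] = 36.532 kg/min

ṁ_c = 36.5 kg/min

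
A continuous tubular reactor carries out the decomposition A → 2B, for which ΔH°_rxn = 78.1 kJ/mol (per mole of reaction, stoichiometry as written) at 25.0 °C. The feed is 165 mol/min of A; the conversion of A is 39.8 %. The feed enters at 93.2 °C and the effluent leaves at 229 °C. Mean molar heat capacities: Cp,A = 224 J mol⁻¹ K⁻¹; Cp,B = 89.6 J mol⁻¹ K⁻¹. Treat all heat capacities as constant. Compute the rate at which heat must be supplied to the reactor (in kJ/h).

Extent of reaction ξ = 0.398 × 165 = 65.67 mol/min
Reaction term: ξ·ΔH°_rxn = 65.67 × 78.1 = 5128.8 kJ/min
Sensible, feed 93.2→25 °C: -2520.7 kJ/min
Outlet flows (mol/min): A 99.33, B 131.34
Sensible, products 25→229 °C: 6939.7 kJ/min
Q = ΔH = 9547.8 kJ/min = 159.13 kW
Heat supplied = 572870 kJ/h

Q_in = 573000 kJ/h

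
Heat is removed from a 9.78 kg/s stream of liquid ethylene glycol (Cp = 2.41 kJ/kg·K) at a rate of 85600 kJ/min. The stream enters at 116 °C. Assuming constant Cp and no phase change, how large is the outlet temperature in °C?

T_out = 55.5 °C

Q = 85600 kJ/min = 1426.7 kJ/s
ΔT = Q/(ṁ·Cp) = 1426.7/(9.78×2.41) = 60.529 K
T_out = 116 − 60.529 = 55.471 °C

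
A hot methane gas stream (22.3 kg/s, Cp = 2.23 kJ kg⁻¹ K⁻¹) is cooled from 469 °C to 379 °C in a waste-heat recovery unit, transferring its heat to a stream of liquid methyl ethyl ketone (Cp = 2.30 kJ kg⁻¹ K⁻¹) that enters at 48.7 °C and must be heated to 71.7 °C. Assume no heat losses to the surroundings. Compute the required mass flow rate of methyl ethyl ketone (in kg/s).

Heat released by hot stream: Q = 22.3 × 2.23 × (469 − 379) = 4475.6 kJ/s
Energy balance on cold side (adiabatic exchanger): Q = ṁ_c·Cp_c·(T_c,out − T_c,in)
ṁ_c = 4475.6 / [2.30 × (71.7 − 48.7)] = 84.605 kg/s

ṁ_c = 84.6 kg/s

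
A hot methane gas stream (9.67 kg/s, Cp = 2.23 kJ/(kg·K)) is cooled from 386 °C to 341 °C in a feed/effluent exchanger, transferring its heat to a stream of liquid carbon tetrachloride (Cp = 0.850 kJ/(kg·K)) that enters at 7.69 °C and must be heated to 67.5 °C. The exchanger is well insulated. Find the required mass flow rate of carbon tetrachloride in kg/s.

ṁ_c = 19.1 kg/s

Heat released by hot stream: Q = 9.67 × 2.23 × (386 − 341) = 970.38 kJ/s
Energy balance on cold side (adiabatic exchanger): Q = ṁ_c·Cp_c·(T_c,out − T_c,in)
ṁ_c = 970.38 / [0.850 × (67.5 − 7.69)] = 19.088 kg/s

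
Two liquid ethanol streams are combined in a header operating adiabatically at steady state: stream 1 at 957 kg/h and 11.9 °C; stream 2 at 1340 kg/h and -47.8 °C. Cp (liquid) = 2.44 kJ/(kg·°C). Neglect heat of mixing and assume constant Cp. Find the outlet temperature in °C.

No heat crosses the boundary, so H_out = H_in.
Σ ṁᵢCp,ᵢTᵢ = 957×2.44×11.9 + 1340×2.44×-47.8 = -128500
Σ ṁᵢCp,ᵢ = 957×2.44 + 1340×2.44 = 5604.7
T_out = -128500 / 5604.7 = -22.927 °C

T_out = -22.9 °C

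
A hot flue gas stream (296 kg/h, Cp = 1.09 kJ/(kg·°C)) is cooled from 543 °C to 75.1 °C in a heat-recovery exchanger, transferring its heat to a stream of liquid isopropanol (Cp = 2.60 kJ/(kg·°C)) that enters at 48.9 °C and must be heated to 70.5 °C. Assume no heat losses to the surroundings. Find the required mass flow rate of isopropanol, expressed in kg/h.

Heat released by hot stream: Q = 296 × 1.09 × (543 − 75.1) = 150960 kJ/h
Energy balance on cold side (adiabatic exchanger): Q = ṁ_c·Cp_c·(T_c,out − T_c,in)
ṁ_c = 150960 / [2.60 × (70.5 − 48.9)] = 2688.1 kg/h

ṁ_c = 2690 kg/h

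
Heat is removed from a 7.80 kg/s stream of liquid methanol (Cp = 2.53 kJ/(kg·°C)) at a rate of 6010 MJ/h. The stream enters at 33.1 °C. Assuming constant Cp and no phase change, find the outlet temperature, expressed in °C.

T_out = -51.5 °C

Q = 6010 MJ/h = 1669.4 kJ/s
ΔT = Q/(ṁ·Cp) = 1669.4/(7.80×2.53) = 84.597 K
T_out = 33.1 − 84.597 = -51.497 °C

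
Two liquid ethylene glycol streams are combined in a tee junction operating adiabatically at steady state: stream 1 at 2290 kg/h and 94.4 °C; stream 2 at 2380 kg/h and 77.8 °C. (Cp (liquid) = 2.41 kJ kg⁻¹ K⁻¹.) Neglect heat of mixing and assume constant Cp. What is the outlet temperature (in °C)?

T_out = 85.9 °C

Adiabatic, steady state ⇒ Σ ṁᵢCp,ᵢ(T_out − Tᵢ) = 0
T_out = Σ ṁᵢCp,ᵢTᵢ / Σ ṁᵢCp,ᵢ
      = 967230 / 11255 = 85.94 °C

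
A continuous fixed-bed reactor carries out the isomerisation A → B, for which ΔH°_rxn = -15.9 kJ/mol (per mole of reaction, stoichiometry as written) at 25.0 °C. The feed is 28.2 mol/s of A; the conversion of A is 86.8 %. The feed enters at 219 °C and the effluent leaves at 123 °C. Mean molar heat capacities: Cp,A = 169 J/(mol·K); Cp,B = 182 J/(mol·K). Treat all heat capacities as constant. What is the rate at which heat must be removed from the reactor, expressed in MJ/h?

Extent of reaction ξ = 0.868 × 28.2 = 24.478 mol/s
Reaction term: ξ·ΔH°_rxn = 24.478 × -15.9 = -389.19 kJ/s
Sensible, feed 219→25 °C: -924.57 kJ/s
Outlet flows (mol/s): A 3.7224, B 24.478
Sensible, products 25→123 °C: 498.23 kJ/s
Q = ΔH = -815.53 kJ/s = -815.53 kW
Heat removed = 2935.9 MJ/h

Q_out = 2940 MJ/h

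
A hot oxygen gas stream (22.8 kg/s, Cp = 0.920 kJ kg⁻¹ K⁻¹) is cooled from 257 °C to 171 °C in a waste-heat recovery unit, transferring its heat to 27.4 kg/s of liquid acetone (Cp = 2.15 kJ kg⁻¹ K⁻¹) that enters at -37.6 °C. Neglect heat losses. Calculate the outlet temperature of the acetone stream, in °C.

T_c,out = -6.98 °C

Heat released by hot stream: Q = 22.8 × 0.920 × (257 − 171) = 1803.9 kJ/s
Energy balance on cold side (adiabatic exchanger): Q = ṁ_c·Cp_c·(T_c,out − T_c,in)
T_c,out = -37.6 + 1803.9/(27.4 × 2.15) = -6.9781 °C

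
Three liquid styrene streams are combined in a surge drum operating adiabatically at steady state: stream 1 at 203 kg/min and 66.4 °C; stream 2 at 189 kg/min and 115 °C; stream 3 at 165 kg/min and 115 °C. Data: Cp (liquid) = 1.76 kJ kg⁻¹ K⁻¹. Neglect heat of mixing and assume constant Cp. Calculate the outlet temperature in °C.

Energy balance with Q = 0: Σ ṁᵢCp,ᵢ(T_out − Tᵢ) = 0
T_out = Σ ṁᵢCp,ᵢTᵢ / Σ ṁᵢCp,ᵢ
      = 95373 / 980.32 = 97.288 °C

T_out = 97.3 °C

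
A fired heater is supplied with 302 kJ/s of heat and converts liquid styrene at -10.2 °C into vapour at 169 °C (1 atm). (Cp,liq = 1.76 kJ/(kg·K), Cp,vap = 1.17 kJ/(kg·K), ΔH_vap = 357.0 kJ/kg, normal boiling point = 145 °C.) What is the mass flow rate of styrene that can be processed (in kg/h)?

ṁ = 1650 kg/h

Δh = 1.76×(145−-10.2) + 357.0 + 1.17×(169−145) = 658.23 kJ/kg
Q = 302 kJ/s = 302 kJ/s = 1.0872e+06 kJ/h
ṁ = Q/Δh = 1.0872e+06 / 658.23 = 1651.7 kg/h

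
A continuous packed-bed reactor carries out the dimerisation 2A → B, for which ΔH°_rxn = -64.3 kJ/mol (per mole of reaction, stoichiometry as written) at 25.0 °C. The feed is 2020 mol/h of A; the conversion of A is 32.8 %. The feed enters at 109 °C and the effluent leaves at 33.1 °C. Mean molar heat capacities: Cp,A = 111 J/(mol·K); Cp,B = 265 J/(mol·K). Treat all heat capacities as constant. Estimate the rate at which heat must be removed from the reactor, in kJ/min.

Extent of reaction ξ = 0.328 × 2020 / 2 = 331.28 mol/h
Reaction term: ξ·ΔH°_rxn = 331.28 × -64.3 = -21301 kJ/h
Sensible, feed 109→25 °C: -18834 kJ/h
Outlet flows (mol/h): A 1357.4, B 331.28
Sensible, products 25→33.1 °C: 1931.6 kJ/h
Q = ΔH = -38204 kJ/h = -10.612 kW
Heat removed = 636.74 kJ/min

Q_out = 637 kJ/min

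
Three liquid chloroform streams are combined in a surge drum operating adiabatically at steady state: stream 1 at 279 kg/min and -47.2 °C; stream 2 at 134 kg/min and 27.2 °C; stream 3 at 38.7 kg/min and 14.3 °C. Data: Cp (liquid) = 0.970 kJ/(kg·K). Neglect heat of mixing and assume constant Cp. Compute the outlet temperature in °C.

T_out = -19.9 °C

Energy balance with Q = 0: Σ ṁᵢCp,ᵢ(T_out − Tᵢ) = 0
Σ ṁᵢCp,ᵢTᵢ = 279×0.970×-47.2 + 134×0.970×27.2 + 38.7×0.970×14.3 = -8701.5
Σ ṁᵢCp,ᵢ = 279×0.970 + 134×0.970 + 38.7×0.970 = 438.15
T_out = -8701.5 / 438.15 = -19.86 °C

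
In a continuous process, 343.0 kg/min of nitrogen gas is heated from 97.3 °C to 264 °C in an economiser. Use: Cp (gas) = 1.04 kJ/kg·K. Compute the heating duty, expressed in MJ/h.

Q = 3570 MJ/h

Q = ṁ·Cp·ΔT = 343.0 × 1.04 × (264 − 97.3) = 59465 kJ/min
Converting: 59465 / 60 s = 991.09 kW
Heating duty = 3567.9 MJ/h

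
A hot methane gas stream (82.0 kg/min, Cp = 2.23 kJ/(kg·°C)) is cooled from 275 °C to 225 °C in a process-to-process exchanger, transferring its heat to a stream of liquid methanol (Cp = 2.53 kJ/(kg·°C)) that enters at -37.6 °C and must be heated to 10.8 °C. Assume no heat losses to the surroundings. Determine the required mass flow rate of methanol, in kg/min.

ṁ_c = 74.7 kg/min

Heat released by hot stream: Q = 82.0 × 2.23 × (275 − 225) = 9143 kJ/min
Energy balance on cold side (adiabatic exchanger): Q = ṁ_c·Cp_c·(T_c,out − T_c,in)
ṁ_c = 9143 / [2.53 × (10.8 − -37.6)] = 74.666 kg/min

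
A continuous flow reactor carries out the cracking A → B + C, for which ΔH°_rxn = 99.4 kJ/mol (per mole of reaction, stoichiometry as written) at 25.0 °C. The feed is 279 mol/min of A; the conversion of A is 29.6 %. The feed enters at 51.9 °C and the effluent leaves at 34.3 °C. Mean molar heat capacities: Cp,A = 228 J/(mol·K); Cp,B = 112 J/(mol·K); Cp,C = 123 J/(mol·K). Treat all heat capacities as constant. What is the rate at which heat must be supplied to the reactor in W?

Q_in = 118000 W

Extent of reaction ξ = 0.296 × 279 = 82.584 mol/min
Reaction term: ξ·ΔH°_rxn = 82.584 × 99.4 = 8208.8 kJ/min
Sensible, feed 51.9→25 °C: -1711.2 kJ/min
Outlet flows (mol/min): A 196.42, B 82.584, C 82.584
Sensible, products 25→34.3 °C: 596.97 kJ/min
Q = ΔH = 7094.7 kJ/min = 118.24 kW
Heat supplied = 118240 W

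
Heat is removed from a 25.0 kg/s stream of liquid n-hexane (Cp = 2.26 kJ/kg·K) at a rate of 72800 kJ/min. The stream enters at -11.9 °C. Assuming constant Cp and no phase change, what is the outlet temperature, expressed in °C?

T_out = -33.4 °C

Q = 72800 kJ/min = 1213.3 kJ/s
ΔT = Q/(ṁ·Cp) = 1213.3/(25.0×2.26) = 21.475 K
T_out = -11.9 − 21.475 = -33.375 °C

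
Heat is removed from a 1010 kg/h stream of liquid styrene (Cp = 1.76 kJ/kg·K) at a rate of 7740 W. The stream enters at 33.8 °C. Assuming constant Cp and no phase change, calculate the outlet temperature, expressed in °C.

Q = 7740 W = 27864 kJ/h
ΔT = Q/(ṁ·Cp) = 27864/(1010×1.76) = 15.675 K
T_out = 33.8 − 15.675 = 18.125 °C

T_out = 18.1 °C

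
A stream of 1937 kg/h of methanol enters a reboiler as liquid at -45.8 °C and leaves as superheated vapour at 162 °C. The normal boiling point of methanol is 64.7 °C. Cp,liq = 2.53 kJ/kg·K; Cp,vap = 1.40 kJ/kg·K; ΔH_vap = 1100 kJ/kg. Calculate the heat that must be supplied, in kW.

Q = 816 kW

liquid -45.8→64.7 °C: 279.56 kJ/kg
vaporisation at 64.7 °C: 1100 kJ/kg
vapour 64.7→162 °C: 136.22 kJ/kg
Δh = 279.56 + 1100 + 136.22 = 1515.8 kJ/kg
Q = ṁ·Δh = 1937 kg/h × 1515.8 kJ/kg = 2.9361e+06 kJ/h
|Q| = 815.58 kW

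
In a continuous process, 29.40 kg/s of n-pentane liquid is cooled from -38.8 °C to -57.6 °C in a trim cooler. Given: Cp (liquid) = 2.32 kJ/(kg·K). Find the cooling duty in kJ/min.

Q_c = 76900 kJ/min

Q = ṁ·Cp·ΔT = 29.40 × 2.32 × (-57.6 − -38.8) = -1282.3 kJ/s
Cooling duty = 76939 kJ/min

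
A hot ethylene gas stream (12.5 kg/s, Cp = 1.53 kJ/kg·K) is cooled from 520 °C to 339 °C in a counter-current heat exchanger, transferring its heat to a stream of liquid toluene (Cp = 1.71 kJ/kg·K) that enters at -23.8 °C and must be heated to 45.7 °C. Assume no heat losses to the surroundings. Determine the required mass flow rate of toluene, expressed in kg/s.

ṁ_c = 29.1 kg/s

Heat released by hot stream: Q = 12.5 × 1.53 × (520 − 339) = 3461.6 kJ/s
Energy balance on cold side (adiabatic exchanger): Q = ṁ_c·Cp_c·(T_c,out − T_c,in)
ṁ_c = 3461.6 / [1.71 × (45.7 − -23.8)] = 29.127 kg/s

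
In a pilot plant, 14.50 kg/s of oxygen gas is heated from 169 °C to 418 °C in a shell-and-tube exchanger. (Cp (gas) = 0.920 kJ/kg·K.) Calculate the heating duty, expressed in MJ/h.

Q = 12000 MJ/h

Q = ṁ·Cp·ΔT = 14.50 × 0.920 × (418 − 169) = 3321.7 kJ/s
Heating duty = 11958 MJ/h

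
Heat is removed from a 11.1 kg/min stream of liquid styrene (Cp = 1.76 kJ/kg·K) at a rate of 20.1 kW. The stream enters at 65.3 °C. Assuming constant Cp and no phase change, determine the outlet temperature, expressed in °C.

Q = 20.1 kW = 1206 kJ/min
ΔT = Q/(ṁ·Cp) = 1206/(11.1×1.76) = 61.732 K
T_out = 65.3 − 61.732 = 3.5678 °C

T_out = 3.57 °C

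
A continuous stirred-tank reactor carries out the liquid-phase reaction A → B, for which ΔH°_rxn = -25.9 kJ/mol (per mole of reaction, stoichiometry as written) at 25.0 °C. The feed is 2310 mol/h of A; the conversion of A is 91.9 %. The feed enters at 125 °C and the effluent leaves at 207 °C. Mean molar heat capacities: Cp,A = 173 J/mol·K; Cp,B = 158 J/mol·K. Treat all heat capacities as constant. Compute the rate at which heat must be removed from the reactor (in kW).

Extent of reaction ξ = 0.919 × 2310 = 2122.9 mol/h
Reaction term: ξ·ΔH°_rxn = 2122.9 × -25.9 = -54983 kJ/h
Sensible, feed 125→25 °C: -39963 kJ/h
Outlet flows (mol/h): A 187.11, B 2122.9
Sensible, products 25→207 °C: 66937 kJ/h
Q = ΔH = -28009 kJ/h = -7.7802 kW
Heat removed = 7.7802 kW

Q_out = 7.78 kW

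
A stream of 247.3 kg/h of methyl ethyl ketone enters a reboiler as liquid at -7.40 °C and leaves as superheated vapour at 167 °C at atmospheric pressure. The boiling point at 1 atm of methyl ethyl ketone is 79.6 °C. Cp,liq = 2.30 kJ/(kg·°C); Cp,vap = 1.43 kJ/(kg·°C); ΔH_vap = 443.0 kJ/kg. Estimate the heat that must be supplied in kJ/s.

liquid -7.40→79.6 °C: 200.1 kJ/kg
vaporisation at 79.6 °C: 443 kJ/kg
vapour 79.6→167 °C: 124.98 kJ/kg
Δh = 200.1 + 443 + 124.98 = 768.08 kJ/kg
Q = ṁ·Δh = 247.3 kg/h × 768.08 kJ/kg = 189950 kJ/h
|Q| = 52.763 kW

Q = 52.8 kJ/s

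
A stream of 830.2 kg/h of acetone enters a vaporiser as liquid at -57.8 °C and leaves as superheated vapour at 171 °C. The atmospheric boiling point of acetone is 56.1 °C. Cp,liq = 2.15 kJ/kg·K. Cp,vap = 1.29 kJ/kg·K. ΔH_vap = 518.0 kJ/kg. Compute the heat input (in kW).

liquid -57.8→56.1 °C: 244.88 kJ/kg
vaporisation at 56.1 °C: 518 kJ/kg
vapour 56.1→171 °C: 148.22 kJ/kg
Δh = 244.88 + 518 + 148.22 = 911.11 kJ/kg
Q = ṁ·Δh = 830.2 kg/h × 911.11 kJ/kg = 756400 kJ/h
|Q| = 210.11 kW

Q = 210 kW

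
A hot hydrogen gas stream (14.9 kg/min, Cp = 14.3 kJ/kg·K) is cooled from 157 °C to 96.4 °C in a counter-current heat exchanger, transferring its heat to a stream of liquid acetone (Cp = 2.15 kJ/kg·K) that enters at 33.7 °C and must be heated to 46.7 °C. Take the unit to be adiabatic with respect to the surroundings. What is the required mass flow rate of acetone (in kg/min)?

ṁ_c = 462 kg/min

Heat released by hot stream: Q = 14.9 × 14.3 × (157 − 96.4) = 12912 kJ/min
Energy balance on cold side (adiabatic exchanger): Q = ṁ_c·Cp_c·(T_c,out − T_c,in)
ṁ_c = 12912 / [2.15 × (46.7 − 33.7)] = 461.97 kg/min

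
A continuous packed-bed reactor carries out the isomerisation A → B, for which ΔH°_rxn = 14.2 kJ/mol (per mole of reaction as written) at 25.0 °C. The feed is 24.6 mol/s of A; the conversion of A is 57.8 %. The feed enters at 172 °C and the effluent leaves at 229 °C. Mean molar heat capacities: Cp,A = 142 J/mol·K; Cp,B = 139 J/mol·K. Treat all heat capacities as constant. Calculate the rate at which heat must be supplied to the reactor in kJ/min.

Q_in = 23500 kJ/min

Extent of reaction ξ = 0.578 × 24.6 = 14.219 mol/s
Reaction term: ξ·ΔH°_rxn = 14.219 × 14.2 = 201.91 kJ/s
Sensible, feed 172→25 °C: -513.5 kJ/s
Outlet flows (mol/s): A 10.381, B 14.219
Sensible, products 25→229 °C: 703.91 kJ/s
Q = ΔH = 392.32 kJ/s = 392.32 kW
Heat supplied = 23539 kJ/min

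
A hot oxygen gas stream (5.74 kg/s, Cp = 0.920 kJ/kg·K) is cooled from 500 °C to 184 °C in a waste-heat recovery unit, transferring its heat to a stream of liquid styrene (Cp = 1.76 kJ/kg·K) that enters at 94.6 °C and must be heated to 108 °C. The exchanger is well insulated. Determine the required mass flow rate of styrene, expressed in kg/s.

Heat released by hot stream: Q = 5.74 × 0.920 × (500 − 184) = 1668.7 kJ/s
Energy balance on cold side (adiabatic exchanger): Q = ṁ_c·Cp_c·(T_c,out − T_c,in)
ṁ_c = 1668.7 / [1.76 × (108 − 94.6)] = 70.757 kg/s

ṁ_c = 70.8 kg/s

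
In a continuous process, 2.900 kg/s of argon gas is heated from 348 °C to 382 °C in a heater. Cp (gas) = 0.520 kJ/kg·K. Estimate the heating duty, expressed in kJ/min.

Q = 3080 kJ/min

Q = ṁ·Cp·ΔT = 2.900 × 0.520 × (382 − 348) = 51.272 kJ/s
Heating duty = 3076.3 kJ/min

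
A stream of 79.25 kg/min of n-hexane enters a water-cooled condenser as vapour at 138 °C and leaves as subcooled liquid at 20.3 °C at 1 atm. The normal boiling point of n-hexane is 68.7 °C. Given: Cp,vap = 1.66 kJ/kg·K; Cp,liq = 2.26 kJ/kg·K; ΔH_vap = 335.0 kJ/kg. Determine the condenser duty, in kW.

vapour 138→68.7 °C: -115.04 kJ/kg
condensation at 68.7 °C: -335 kJ/kg
liquid 68.7→20.3 °C: -109.38 kJ/kg
Δh = -115.04 + -335 + -109.38 = -559.42 kJ/kg
Q = ṁ·Δh = 79.25 kg/min × -559.42 kJ/kg = -44334 kJ/min
|Q| = 738.9 kW

Q_c = 739 kW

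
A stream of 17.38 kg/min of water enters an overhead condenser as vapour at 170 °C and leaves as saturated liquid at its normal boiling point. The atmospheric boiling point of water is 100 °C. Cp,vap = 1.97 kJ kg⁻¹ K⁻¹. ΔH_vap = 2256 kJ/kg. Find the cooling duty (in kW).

vapour 170→100 °C: -137.9 kJ/kg
condensation at 100 °C: -2256 kJ/kg
Δh = -137.9 + -2256 = -2393.9 kJ/kg
Q = ṁ·Δh = 17.38 kg/min × -2393.9 kJ/kg = -41606 kJ/min
|Q| = 693.43 kW

Q_c = 693 kW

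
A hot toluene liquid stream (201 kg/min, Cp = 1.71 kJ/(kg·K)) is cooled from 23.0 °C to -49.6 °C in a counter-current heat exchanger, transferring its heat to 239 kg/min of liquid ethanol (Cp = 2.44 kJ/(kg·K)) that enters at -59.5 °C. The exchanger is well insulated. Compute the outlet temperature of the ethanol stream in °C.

Heat released by hot stream: Q = 201 × 1.71 × (23.0 − -49.6) = 24953 kJ/min
Energy balance on cold side (adiabatic exchanger): Q = ṁ_c·Cp_c·(T_c,out − T_c,in)
T_c,out = -59.5 + 24953/(239 × 2.44) = -16.71 °C

T_c,out = -16.7 °C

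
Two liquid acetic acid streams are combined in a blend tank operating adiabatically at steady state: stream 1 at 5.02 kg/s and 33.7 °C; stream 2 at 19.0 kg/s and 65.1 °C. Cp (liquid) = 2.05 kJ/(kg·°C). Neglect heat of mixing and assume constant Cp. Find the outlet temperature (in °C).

T_out = 58.5 °C

Energy balance with Q = 0: Σ ṁᵢCp,ᵢ(T_out − Tᵢ) = 0
T_out = Σ ṁᵢCp,ᵢTᵢ / Σ ṁᵢCp,ᵢ
      = 2882.5 / 49.241 = 58.538 °C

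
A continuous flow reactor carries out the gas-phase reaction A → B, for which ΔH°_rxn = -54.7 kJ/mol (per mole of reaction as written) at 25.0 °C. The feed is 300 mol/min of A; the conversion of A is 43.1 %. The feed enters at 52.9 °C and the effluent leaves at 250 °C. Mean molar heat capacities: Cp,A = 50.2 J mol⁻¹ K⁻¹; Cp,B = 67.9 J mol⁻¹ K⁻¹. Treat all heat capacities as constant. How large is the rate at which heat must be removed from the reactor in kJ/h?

Q_out = 215000 kJ/h

Extent of reaction ξ = 0.431 × 300 = 129.3 mol/min
Reaction term: ξ·ΔH°_rxn = 129.3 × -54.7 = -7072.7 kJ/min
Sensible, feed 52.9→25 °C: -420.17 kJ/min
Outlet flows (mol/min): A 170.7, B 129.3
Sensible, products 25→250 °C: 3903.4 kJ/min
Q = ΔH = -3589.4 kJ/min = -59.824 kW
Heat removed = 215370 kJ/h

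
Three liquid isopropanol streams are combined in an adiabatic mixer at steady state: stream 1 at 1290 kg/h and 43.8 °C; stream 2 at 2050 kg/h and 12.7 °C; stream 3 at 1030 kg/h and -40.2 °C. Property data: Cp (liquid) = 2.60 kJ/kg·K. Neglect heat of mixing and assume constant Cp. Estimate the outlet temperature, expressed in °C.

No heat crosses the boundary, so H_out = H_in.
Σ ṁᵢCp,ᵢTᵢ = 1290×2.60×43.8 + 2050×2.60×12.7 + 1030×2.60×-40.2 = 106940
Σ ṁᵢCp,ᵢ = 1290×2.60 + 2050×2.60 + 1030×2.60 = 11362
T_out = 106940 / 11362 = 9.4121 °C

T_out = 9.41 °C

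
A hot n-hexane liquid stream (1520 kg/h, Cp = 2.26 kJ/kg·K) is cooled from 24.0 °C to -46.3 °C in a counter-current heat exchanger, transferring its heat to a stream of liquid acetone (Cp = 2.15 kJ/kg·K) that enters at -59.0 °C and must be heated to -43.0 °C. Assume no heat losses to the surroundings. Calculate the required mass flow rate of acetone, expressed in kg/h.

Heat released by hot stream: Q = 1520 × 2.26 × (24.0 − -46.3) = 241490 kJ/h
Energy balance on cold side (adiabatic exchanger): Q = ṁ_c·Cp_c·(T_c,out − T_c,in)
ṁ_c = 241490 / [2.15 × (-43.0 − -59.0)] = 7020.2 kg/h

ṁ_c = 7020 kg/h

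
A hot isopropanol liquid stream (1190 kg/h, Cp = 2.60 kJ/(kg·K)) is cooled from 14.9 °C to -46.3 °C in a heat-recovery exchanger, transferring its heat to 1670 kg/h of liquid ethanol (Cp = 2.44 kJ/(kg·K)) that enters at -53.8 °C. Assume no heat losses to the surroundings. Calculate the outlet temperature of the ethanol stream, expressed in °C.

T_c,out = -7.33 °C

Heat released by hot stream: Q = 1190 × 2.60 × (14.9 − -46.3) = 189350 kJ/h
Energy balance on cold side (adiabatic exchanger): Q = ṁ_c·Cp_c·(T_c,out − T_c,in)
T_c,out = -53.8 + 189350/(1670 × 2.44) = -7.3308 °C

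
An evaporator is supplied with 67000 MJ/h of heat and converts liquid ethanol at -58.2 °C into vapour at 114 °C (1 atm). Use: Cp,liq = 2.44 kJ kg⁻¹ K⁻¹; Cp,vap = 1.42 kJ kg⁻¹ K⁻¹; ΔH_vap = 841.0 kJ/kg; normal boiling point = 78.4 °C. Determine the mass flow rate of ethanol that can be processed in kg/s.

Δh = 2.44×(78.4−-58.2) + 841.0 + 1.42×(114−78.4) = 1224.9 kJ/kg
Q = 67000 MJ/h = 18611 kJ/s = 18611 kJ/s
ṁ = Q/Δh = 18611 / 1224.9 = 15.195 kg/s

ṁ = 15.2 kg/s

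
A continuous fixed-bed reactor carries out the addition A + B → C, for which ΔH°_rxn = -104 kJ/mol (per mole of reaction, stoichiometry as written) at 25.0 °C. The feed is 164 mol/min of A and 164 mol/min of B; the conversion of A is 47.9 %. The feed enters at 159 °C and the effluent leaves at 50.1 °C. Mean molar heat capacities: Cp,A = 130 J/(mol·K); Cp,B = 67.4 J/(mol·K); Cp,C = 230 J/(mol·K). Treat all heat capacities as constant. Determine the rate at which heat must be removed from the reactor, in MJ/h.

Q_out = 698 MJ/h

Extent of reaction ξ = 0.479 × 164 = 78.556 mol/min
Reaction term: ξ·ΔH°_rxn = 78.556 × -104 = -8169.8 kJ/min
Sensible, feed 159→25 °C: -4338.1 kJ/min
Outlet flows (mol/min): A 85.444, B 85.444, C 78.556
Sensible, products 25→50.1 °C: 876.86 kJ/min
Q = ΔH = -11631 kJ/min = -193.85 kW
Heat removed = 697.86 MJ/h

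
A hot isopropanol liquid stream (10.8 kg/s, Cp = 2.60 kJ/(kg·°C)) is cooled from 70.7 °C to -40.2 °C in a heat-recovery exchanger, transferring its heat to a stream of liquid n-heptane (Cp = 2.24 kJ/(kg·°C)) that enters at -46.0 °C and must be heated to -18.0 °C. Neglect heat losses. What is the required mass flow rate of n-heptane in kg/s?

Heat released by hot stream: Q = 10.8 × 2.60 × (70.7 − -40.2) = 3114.1 kJ/s
Energy balance on cold side (adiabatic exchanger): Q = ṁ_c·Cp_c·(T_c,out − T_c,in)
ṁ_c = 3114.1 / [2.24 × (-18.0 − -46.0)] = 49.65 kg/s

ṁ_c = 49.7 kg/s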